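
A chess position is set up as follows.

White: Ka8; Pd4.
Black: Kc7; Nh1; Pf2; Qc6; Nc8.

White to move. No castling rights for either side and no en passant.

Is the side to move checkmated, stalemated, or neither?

White to move; white king on a8.
In check: yes, from the black queen on c6.
King squares — a7: attacked by Nc8; b7: attacked by Qc6; b8: attacked by Kc7.
Legal moves for White: none.
In check with no legal moves → checkmate.

checkmate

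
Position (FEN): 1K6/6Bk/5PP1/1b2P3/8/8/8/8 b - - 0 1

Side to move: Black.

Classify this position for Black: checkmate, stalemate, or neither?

Black to move; black king on h7.
In check: yes, from the white pawn on g6.
Legal moves for Black: Kg8, Kxg6.
Black is in check but has 2 legal moves → neither.

neither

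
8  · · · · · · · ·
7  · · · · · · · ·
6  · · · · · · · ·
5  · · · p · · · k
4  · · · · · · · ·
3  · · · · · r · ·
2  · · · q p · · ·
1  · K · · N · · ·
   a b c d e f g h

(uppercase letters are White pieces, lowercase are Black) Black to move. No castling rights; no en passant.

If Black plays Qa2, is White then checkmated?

After Qa2: white king on b1; in check: yes, from the black queen on a2.
White has 2 legal replies: Kxa2, Kc1.
In check but a legal move exists → not checkmate.

no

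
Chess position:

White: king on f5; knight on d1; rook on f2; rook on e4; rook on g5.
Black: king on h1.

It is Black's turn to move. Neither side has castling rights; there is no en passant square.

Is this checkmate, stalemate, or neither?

Black to move; black king on h1.
In check: no.
King squares — g1: attacked by Rg5; g2: attacked by Rf2; h2: attacked by Rf2.
Legal moves for Black: none.
Not in check and no legal moves → stalemate.

stalemate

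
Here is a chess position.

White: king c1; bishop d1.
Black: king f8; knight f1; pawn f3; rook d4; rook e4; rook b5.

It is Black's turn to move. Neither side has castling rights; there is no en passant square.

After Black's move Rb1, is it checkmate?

After Rb1: white king on c1; in check: yes, from the black rook on b1.
White has 2 legal replies: Kc2, Kxb1.
In check but a legal move exists → not checkmate.

no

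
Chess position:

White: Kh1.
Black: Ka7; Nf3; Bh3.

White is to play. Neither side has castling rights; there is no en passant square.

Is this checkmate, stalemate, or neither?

stalemate

White to move; white king on h1.
In check: no.
King squares — g1: attacked by Nf3; g2: attacked by Bh3; h2: attacked by Nf3.
Legal moves for White: none.
Not in check and no legal moves → stalemate.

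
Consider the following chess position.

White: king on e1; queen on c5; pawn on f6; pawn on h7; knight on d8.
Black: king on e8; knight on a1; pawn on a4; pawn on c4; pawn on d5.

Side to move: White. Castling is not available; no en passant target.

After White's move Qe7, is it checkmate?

yes

After Qe7: black king on e8; in check: yes, from the white queen on e7.
King squares — d7: attacked by Qe7; e7: attacked by Pf6; f7: attacked by Qe7; d8: attacked by Qe7; f8: attacked by Qe7.
Black has no legal moves → checkmate.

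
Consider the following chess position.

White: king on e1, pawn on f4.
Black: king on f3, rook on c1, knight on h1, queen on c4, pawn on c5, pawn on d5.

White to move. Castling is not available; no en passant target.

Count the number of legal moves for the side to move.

White to move; king on e1.
In check: yes, from the black rook on c1.
Legal moves: Kd2.
Count: 1.

1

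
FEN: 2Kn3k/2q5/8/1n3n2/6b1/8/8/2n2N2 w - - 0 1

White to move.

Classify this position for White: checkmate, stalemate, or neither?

checkmate

White to move; white king on c8.
In check: yes, from the black queen on c7.
King squares — b7: attacked by Qc7; c7: attacked by Nb5; d7: attacked by Qc7; b8: attacked by Qc7; d8: attacked by Qc7.
Legal moves for White: none.
In check with no legal moves → checkmate.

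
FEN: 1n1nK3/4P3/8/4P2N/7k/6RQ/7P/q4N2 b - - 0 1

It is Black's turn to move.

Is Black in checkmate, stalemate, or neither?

Black to move; black king on h4.
In check: yes, from the white queen on h3.
King squares — g3: attacked by Nf1; h3: attacked by Rg3; g4: attacked by Rg3; g5: attacked by Rg3; h5: attacked by Qh3.
Legal moves for Black: none.
In check with no legal moves → checkmate.

checkmate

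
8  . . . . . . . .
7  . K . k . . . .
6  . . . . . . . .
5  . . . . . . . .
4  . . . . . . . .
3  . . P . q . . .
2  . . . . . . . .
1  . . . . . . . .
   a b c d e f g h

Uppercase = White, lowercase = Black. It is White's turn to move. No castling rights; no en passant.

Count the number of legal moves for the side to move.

White to move; king on b7.
In check: no.
Legal moves: Kb8, Ka8, Ka6, c4.
Count: 4.

4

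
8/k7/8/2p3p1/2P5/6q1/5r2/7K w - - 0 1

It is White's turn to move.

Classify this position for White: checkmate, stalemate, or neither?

stalemate

White to move; white king on h1.
In check: no.
King squares — g1: attacked by Qg3; g2: attacked by Rf2; h2: attacked by Rf2.
Legal moves for White: none.
Not in check and no legal moves → stalemate.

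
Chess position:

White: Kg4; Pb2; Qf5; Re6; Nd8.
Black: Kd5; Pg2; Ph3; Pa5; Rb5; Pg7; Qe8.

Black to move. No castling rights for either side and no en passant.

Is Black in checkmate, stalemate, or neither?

neither

Black to move; black king on d5.
In check: yes, from the white queen on f5.
King squares — c4: available; d4: available; e4: attacked by Qf5; c5: attacked by Qf5; e5: attacked by Qf5; c6: attacked by Re6; d6: attacked by Re6; e6: attacked by Qf5.
Legal moves for Black: Kd4, Kc4.
Black is in check but has 2 legal moves → neither.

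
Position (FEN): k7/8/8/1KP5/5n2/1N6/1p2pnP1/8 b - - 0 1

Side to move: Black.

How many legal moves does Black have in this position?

Black to move; king on a8.
In check: no.
Legal moves: Kb8, Kb7, Ka7, Ng6, Ne6, Nh5, Nd5, N4h3, N4d3, Nxg2, Ng4, Ne4, N2h3, N2d3, Nh1, Nd1, e1=Q, e1=R, e1=B, e1=N, b1=Q, b1=R, b1=B, b1=N.
Count: 24.

24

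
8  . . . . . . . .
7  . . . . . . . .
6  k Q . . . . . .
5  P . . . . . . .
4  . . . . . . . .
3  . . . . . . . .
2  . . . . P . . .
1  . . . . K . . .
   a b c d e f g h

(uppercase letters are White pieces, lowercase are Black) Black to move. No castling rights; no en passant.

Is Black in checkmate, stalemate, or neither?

Black to move; black king on a6.
In check: yes, from the white queen on b6.
King squares — a5: attacked by Qb6; b5: attacked by Qb6; b6: attacked by Pa5; a7: attacked by Qb6; b7: attacked by Qb6.
Legal moves for Black: none.
In check with no legal moves → checkmate.

checkmate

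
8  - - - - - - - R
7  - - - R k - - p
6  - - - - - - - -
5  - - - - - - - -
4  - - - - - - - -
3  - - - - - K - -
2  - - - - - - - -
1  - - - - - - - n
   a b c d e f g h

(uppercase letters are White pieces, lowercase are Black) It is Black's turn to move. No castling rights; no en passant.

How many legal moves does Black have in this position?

3

Black to move; king on e7.
In check: yes, from the white rook on d7.
Legal moves: Kxd7, Kf6, Ke6.
Count: 3.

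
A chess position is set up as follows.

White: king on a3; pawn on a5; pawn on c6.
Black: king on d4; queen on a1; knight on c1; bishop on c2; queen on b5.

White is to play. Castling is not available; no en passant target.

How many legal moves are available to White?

White to move; king on a3.
In check: yes, from the black queen on a1.
Legal moves: none.
Count: 0.

0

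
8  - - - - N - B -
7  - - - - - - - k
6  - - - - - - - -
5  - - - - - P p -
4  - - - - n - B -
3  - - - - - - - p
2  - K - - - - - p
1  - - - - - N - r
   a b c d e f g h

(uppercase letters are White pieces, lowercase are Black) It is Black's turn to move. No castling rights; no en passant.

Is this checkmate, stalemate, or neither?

Black to move; black king on h7.
In check: yes, from the white bishop on g8.
Legal moves for Black: Kh8, Kxg8, Kh6.
Black is in check but has 3 legal moves → neither.

neither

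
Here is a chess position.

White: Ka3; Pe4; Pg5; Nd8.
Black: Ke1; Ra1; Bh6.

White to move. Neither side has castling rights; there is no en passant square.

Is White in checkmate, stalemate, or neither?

neither

White to move; white king on a3.
In check: yes, from the black rook on a1.
King squares — a2: attacked by Ra1; b2: available; b3: available; a4: attacked by Ra1; b4: available.
Legal moves for White: Kb4, Kb3, Kb2.
White is in check but has 3 legal moves → neither.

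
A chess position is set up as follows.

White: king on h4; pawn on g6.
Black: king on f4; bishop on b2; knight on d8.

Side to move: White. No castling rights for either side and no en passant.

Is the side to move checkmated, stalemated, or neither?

neither

White to move; white king on h4.
In check: no.
Legal moves for White: Kh5, Kh3, g7.
White has 3 legal moves and is not in check → neither.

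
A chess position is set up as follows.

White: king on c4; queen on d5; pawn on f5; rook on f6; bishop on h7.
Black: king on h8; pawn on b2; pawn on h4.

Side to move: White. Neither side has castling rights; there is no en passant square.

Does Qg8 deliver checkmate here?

yes

After Qg8: black king on h8; in check: yes, from the white queen on g8.
King squares — g7: attacked by Qg8; h7: attacked by Qg8; g8: attacked by Bh7.
Black has no legal moves → checkmate.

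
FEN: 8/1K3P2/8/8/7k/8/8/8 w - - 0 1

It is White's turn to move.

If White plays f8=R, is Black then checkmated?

no

After f8=R: black king on h4; in check: no.
Black is not in check, so this cannot be checkmate.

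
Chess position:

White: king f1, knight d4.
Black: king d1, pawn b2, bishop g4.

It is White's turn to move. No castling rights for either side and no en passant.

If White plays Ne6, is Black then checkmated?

no

After Ne6: black king on d1; in check: no.
Black is not in check, so this cannot be checkmate.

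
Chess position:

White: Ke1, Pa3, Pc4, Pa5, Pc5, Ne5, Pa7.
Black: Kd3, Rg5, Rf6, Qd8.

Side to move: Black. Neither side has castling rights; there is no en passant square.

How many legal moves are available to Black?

Black to move; king on d3.
In check: yes, from the white knight on e5.
Legal moves: Ke4, Kd4, Ke3, Kc3, Kc2, Rxe5+.
Count: 6.

6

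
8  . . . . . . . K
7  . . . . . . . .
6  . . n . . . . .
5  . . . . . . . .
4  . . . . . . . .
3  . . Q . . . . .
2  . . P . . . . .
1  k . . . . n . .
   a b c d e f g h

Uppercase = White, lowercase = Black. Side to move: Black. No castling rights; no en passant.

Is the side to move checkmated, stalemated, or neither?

Black to move; black king on a1.
In check: yes, from the white queen on c3.
Legal moves for Black: Ka2, Kb1.
Black is in check but has 2 legal moves → neither.

neither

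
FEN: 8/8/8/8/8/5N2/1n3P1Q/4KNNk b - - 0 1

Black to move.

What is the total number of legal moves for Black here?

Black to move; king on h1.
In check: yes, from the white queen on h2.
Legal moves: none.
Count: 0.

0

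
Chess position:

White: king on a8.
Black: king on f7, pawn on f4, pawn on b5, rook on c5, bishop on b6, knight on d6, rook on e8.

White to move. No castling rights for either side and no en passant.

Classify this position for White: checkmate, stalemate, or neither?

White to move; white king on a8.
In check: yes, from the black rook on e8.
King squares — a7: attacked by Bb6; b7: attacked by Nd6; b8: attacked by Re8.
Legal moves for White: none.
In check with no legal moves → checkmate.

checkmate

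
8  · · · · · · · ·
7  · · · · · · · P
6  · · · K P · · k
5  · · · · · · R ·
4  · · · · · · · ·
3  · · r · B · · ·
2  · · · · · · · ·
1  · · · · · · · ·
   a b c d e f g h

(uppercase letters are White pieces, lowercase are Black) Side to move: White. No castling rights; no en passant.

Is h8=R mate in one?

After h8=R: black king on h6; in check: yes, from the white rook on h8.
King squares — g5: attacked by Be3; h5: attacked by Rg5; g6: attacked by Rg5; g7: attacked by Rg5; h7: attacked by Rh8.
Black has no legal moves → checkmate.

yes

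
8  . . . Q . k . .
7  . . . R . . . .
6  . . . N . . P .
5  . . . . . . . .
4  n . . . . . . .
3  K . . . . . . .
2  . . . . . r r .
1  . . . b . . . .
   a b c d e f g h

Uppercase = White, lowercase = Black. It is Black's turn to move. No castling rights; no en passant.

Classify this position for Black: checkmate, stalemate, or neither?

checkmate

Black to move; black king on f8.
In check: yes, from the white queen on d8.
King squares — e7: attacked by Rd7; f7: attacked by Nd6; g7: attacked by Rd7; e8: attacked by Nd6; g8: attacked by Qd8.
Legal moves for Black: none.
In check with no legal moves → checkmate.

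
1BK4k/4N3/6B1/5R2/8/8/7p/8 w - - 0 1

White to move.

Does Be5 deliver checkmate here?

yes

After Be5: black king on h8; in check: yes, from the white bishop on e5.
King squares — g7: attacked by Be5; h7: attacked by Bg6; g8: attacked by Ne7.
Black has no legal moves → checkmate.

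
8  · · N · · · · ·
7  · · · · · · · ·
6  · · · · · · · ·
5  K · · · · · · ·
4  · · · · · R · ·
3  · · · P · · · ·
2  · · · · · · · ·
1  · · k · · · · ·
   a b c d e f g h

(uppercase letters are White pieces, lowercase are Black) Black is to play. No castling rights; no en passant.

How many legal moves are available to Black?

5

Black to move; king on c1.
In check: no.
Legal moves: Kd2, Kc2, Kb2, Kd1, Kb1.
Count: 5.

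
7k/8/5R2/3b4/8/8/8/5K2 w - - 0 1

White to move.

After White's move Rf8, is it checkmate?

no

After Rf8: black king on h8; in check: yes, from the white rook on f8.
Black has 3 legal replies: Kh7, Kg7, Bg8.
In check but a legal move exists → not checkmate.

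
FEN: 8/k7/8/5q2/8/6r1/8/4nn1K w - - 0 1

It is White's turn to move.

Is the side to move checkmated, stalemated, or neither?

White to move; white king on h1.
In check: no.
King squares — g1: attacked by Rg3; g2: attacked by Ne1; h2: attacked by Nf1.
Legal moves for White: none.
Not in check and no legal moves → stalemate.

stalemate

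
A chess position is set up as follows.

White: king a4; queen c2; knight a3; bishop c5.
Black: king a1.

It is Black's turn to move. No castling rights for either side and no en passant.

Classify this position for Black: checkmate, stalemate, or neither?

stalemate

Black to move; black king on a1.
In check: no.
King squares — b1: attacked by Qc2; a2: attacked by Qc2; b2: attacked by Qc2.
Legal moves for Black: none.
Not in check and no legal moves → stalemate.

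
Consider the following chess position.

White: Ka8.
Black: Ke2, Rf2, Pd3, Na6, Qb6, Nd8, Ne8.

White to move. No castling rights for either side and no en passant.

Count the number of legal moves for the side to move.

White to move; king on a8.
In check: no.
Legal moves: none.
Count: 0.

0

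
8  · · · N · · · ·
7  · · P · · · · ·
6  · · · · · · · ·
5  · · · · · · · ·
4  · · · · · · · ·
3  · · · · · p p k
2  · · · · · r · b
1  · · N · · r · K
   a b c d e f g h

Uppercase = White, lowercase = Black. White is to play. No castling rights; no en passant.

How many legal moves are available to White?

White to move; king on h1.
In check: yes, from the black rook on f1.
Legal moves: none.
Count: 0.

0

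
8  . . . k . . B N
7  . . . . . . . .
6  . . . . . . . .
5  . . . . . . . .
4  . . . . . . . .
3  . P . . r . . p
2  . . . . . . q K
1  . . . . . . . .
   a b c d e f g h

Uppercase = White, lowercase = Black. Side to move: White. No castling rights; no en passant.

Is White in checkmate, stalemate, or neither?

checkmate

White to move; white king on h2.
In check: yes, from the black queen on g2.
King squares — g1: attacked by Qg2; h1: attacked by Qg2; g2: attacked by Ph3; g3: attacked by Qg2; h3: attacked by Qg2.
Legal moves for White: none.
In check with no legal moves → checkmate.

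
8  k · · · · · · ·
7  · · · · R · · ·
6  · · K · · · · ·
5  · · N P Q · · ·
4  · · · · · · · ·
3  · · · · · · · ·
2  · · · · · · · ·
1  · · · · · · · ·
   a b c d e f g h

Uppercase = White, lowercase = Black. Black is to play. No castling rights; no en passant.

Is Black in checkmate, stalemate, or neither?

Black to move; black king on a8.
In check: no.
King squares — a7: attacked by Re7; b7: attacked by Nc5; b8: attacked by Qe5.
Legal moves for Black: none.
Not in check and no legal moves → stalemate.

stalemate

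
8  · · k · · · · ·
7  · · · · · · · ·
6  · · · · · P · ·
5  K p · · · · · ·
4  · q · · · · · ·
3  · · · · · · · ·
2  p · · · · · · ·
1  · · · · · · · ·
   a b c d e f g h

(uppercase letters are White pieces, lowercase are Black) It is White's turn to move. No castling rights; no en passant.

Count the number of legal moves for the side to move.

White to move; king on a5.
In check: yes, from the black queen on b4.
Legal moves: Kb6, Ka6, Kxb4.
Count: 3.

3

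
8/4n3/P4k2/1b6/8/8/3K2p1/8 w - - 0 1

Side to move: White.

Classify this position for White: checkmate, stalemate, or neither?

White to move; white king on d2.
In check: no.
Legal moves for White: Ke3, Kc3, Kc2, Ke1, Kd1, Kc1, a7.
White has 7 legal moves and is not in check → neither.

neither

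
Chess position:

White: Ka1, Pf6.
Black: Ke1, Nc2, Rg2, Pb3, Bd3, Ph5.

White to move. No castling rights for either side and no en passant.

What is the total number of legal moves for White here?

2

White to move; king on a1.
In check: yes, from the black knight on c2.
Legal moves: Kb2, Kb1.
Count: 2.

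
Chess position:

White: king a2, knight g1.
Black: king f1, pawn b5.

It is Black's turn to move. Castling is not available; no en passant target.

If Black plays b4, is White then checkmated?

After b4: white king on a2; in check: no.
White is not in check, so this cannot be checkmate.

no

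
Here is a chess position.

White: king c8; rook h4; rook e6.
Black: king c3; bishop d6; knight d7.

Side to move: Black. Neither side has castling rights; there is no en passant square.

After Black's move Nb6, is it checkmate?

After Nb6: white king on c8; in check: yes, from the black knight on b6.
White has 2 legal replies: Kd8, Kb7.
In check but a legal move exists → not checkmate.

no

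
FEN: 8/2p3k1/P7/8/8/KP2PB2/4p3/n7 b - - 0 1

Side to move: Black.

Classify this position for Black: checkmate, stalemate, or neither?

Black to move; black king on g7.
In check: no.
Legal moves for Black: Kh8, Kg8, Kf8, Kh7, Kf7, Kh6, Kg6, Kf6, Nxb3, Nc2+, c6, e1=Q, e1=R, e1=B, e1=N, c5.
Black has 16 legal moves and is not in check → neither.

neither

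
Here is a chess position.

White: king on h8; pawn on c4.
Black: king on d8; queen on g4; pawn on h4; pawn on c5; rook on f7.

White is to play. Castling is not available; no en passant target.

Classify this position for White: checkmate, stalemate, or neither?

stalemate

White to move; white king on h8.
In check: no.
King squares — g7: attacked by Qg4; h7: attacked by Rf7; g8: attacked by Qg4.
Legal moves for White: none.
Not in check and no legal moves → stalemate.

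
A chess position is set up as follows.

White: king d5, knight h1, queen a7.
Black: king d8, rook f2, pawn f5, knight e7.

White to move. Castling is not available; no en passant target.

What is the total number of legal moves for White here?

7

White to move; king on d5.
In check: yes, from the black knight on e7.
Legal moves: Ke6, Kd6, Ke5, Kc5, Kd4, Kc4, Qxe7+.
Count: 7.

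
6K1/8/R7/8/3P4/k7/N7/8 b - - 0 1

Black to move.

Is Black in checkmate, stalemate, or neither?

neither

Black to move; black king on a3.
In check: yes, from the white rook on a6.
King squares — a2: attacked by Ra6; b2: available; b3: available; a4: attacked by Ra6; b4: attacked by Na2.
Legal moves for Black: Kb3, Kb2.
Black is in check but has 2 legal moves → neither.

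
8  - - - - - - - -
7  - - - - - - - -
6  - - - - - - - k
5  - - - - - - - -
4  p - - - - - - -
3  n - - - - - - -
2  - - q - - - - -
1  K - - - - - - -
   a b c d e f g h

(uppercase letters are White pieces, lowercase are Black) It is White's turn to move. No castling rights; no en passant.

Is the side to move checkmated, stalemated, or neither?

White to move; white king on a1.
In check: no.
King squares — b1: attacked by Qc2; a2: attacked by Qc2; b2: attacked by Qc2.
Legal moves for White: none.
Not in check and no legal moves → stalemate.

stalemate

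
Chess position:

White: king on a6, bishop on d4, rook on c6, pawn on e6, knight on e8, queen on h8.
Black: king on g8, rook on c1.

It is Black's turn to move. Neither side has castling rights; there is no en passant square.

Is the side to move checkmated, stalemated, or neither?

Black to move; black king on g8.
In check: yes, from the white queen on h8.
King squares — f7: attacked by Pe6; g7: attacked by Bd4; h7: attacked by Qh8; f8: attacked by Qh8; h8: attacked by Bd4.
Legal moves for Black: none.
In check with no legal moves → checkmate.

checkmate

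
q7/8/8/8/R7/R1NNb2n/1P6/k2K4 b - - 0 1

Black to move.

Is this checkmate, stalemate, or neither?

checkmate

Black to move; black king on a1.
In check: yes, from the white rook on a3.
King squares — b1: attacked by Nc3; a2: attacked by Ra3; b2: attacked by Nd3.
Legal moves for Black: none.
In check with no legal moves → checkmate.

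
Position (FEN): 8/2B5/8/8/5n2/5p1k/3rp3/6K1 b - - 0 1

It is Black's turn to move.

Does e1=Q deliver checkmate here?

yes

After e1=Q: white king on g1; in check: yes, from the black queen on e1.
King squares — f1: attacked by Qe1; h1: attacked by Qe1; f2: attacked by Qe1; g2: attacked by Rd2; h2: attacked by Rd2.
White has no legal moves → checkmate.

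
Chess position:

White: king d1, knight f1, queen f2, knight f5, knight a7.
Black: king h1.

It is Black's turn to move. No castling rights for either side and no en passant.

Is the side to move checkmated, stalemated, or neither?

stalemate

Black to move; black king on h1.
In check: no.
King squares — g1: attacked by Qf2; g2: attacked by Qf2; h2: attacked by Nf1.
Legal moves for Black: none.
Not in check and no legal moves → stalemate.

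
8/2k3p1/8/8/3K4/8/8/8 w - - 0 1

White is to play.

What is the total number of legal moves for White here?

8

White to move; king on d4.
In check: no.
Legal moves: Ke5, Kd5, Kc5, Ke4, Kc4, Ke3, Kd3, Kc3.
Count: 8.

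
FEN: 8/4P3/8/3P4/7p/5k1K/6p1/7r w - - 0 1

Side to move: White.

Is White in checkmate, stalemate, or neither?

White to move; white king on h3.
In check: yes, from the black rook on h1.
King squares — g2: attacked by Kf3; h2: attacked by Rh1; g3: attacked by Kf3; g4: attacked by Kf3; h4: attacked by Rh1.
Legal moves for White: none.
In check with no legal moves → checkmate.

checkmate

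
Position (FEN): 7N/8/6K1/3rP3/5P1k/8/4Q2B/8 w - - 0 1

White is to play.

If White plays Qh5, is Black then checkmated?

After Qh5: black king on h4; in check: yes, from the white queen on h5.
King squares — g3: attacked by Bh2; h3: attacked by Qh5; g4: attacked by Qh5; g5: attacked by Pf4; h5: attacked by Kg6.
Black has no legal moves → checkmate.

yes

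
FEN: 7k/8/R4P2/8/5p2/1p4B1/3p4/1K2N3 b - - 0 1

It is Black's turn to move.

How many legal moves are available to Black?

13

Black to move; king on h8.
In check: no.
Legal moves: Kg8, Kh7, fxg3, dxe1=Q+, dxe1=R+, dxe1=B, dxe1=N, f3, b2, d1=Q+, d1=R+, d1=B, d1=N.
Count: 13.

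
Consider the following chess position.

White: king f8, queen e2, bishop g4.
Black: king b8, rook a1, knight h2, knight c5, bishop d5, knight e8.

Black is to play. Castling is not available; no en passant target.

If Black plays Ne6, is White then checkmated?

After Ne6: white king on f8; in check: yes, from the black knight on e6.
White has 6 legal replies: Kg8, Kxe8, Kf7, Ke7, Bxe6, Qxe6.
In check but a legal move exists → not checkmate.

no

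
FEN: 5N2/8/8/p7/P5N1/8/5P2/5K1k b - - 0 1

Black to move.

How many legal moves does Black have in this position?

Black to move; king on h1.
In check: no.
Legal moves: none.
Count: 0.

0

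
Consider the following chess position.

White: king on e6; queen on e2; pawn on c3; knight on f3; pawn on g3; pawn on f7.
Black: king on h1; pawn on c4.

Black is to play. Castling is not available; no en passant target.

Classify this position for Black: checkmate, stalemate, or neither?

Black to move; black king on h1.
In check: no.
King squares — g1: attacked by Nf3; g2: attacked by Qe2; h2: attacked by Qe2.
Legal moves for Black: none.
Not in check and no legal moves → stalemate.

stalemate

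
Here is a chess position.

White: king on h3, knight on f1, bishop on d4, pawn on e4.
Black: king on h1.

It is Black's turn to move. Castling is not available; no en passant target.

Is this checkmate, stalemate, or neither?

stalemate

Black to move; black king on h1.
In check: no.
King squares — g1: attacked by Bd4; g2: attacked by Kh3; h2: attacked by Nf1.
Legal moves for Black: none.
Not in check and no legal moves → stalemate.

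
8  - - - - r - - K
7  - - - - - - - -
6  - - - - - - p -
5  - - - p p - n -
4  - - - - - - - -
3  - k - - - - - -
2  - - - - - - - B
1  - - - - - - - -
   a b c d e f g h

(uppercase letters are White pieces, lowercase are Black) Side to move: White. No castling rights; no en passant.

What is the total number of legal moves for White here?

White to move; king on h8.
In check: yes, from the black rook on e8.
Legal moves: Kg7.
Count: 1.

1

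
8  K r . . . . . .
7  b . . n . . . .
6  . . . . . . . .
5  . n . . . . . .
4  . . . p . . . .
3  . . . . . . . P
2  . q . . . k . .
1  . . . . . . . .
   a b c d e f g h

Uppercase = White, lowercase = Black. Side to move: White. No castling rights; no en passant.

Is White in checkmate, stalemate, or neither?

White to move; white king on a8.
In check: yes, from the black rook on b8.
King squares — a7: attacked by Nb5; b7: attacked by Rb8; b8: attacked by Ba7.
Legal moves for White: none.
In check with no legal moves → checkmate.

checkmate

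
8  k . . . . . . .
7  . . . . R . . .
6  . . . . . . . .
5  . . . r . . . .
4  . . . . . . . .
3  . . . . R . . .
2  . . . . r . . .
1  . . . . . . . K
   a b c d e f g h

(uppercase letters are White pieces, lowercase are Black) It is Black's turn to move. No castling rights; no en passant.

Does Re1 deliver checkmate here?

no

After Re1: white king on h1; in check: yes, from the black rook on e1.
White has 3 legal replies: Kh2, Kg2, Rxe1.
In check but a legal move exists → not checkmate.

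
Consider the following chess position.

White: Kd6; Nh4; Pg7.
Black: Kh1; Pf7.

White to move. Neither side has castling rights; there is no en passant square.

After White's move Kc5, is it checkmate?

no

After Kc5: black king on h1; in check: no.
Black is not in check, so this cannot be checkmate.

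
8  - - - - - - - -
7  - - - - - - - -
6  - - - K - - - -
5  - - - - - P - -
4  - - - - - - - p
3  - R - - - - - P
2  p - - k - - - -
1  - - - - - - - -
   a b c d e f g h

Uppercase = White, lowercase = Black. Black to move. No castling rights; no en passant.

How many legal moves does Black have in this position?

9

Black to move; king on d2.
In check: no.
Legal moves: Ke2, Kc2, Ke1, Kd1, Kc1, a1=Q, a1=R, a1=B, a1=N.
Count: 9.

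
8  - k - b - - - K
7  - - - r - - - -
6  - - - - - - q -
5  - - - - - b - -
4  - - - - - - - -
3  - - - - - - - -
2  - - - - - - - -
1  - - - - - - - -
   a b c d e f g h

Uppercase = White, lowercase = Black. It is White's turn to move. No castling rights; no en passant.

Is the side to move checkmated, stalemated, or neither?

White to move; white king on h8.
In check: no.
King squares — g7: attacked by Qg6; h7: attacked by Qg6; g8: attacked by Qg6.
Legal moves for White: none.
Not in check and no legal moves → stalemate.

stalemate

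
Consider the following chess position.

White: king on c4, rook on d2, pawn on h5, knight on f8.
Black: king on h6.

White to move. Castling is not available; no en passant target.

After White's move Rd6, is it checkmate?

After Rd6: black king on h6; in check: yes, from the white rook on d6.
Black has 3 legal replies: Kg7, Kxh5, Kg5.
In check but a legal move exists → not checkmate.

no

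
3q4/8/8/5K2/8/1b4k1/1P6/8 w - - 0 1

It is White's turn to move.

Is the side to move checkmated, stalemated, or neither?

White to move; white king on f5.
In check: no.
Legal moves for White: Kg6, Ke5, Ke4.
White has 3 legal moves and is not in check → neither.

neither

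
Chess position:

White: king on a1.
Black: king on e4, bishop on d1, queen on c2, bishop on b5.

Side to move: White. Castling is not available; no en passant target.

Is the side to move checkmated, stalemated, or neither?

White to move; white king on a1.
In check: no.
King squares — b1: attacked by Qc2; a2: attacked by Qc2; b2: attacked by Qc2.
Legal moves for White: none.
Not in check and no legal moves → stalemate.

stalemate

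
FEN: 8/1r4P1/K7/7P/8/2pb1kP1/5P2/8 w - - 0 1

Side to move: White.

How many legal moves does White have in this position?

2

White to move; king on a6.
In check: yes, from the black bishop on d3.
Legal moves: Kxb7, Ka5.
Count: 2.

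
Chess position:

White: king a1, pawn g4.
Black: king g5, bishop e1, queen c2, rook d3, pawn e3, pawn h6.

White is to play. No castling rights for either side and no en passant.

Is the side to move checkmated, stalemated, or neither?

White to move; white king on a1.
In check: no.
King squares — b1: attacked by Qc2; a2: attacked by Qc2; b2: attacked by Qc2.
Legal moves for White: none.
Not in check and no legal moves → stalemate.

stalemate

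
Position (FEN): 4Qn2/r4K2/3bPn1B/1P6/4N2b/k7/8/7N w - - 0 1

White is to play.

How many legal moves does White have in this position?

3

White to move; king on f7.
In check: yes, from the black rook on a7.
Legal moves: Qe7, Qd7, e7.
Count: 3.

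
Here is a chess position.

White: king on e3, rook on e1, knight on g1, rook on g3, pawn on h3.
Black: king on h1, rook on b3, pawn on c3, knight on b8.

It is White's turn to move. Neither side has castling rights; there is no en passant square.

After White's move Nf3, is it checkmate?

yes

After Nf3: black king on h1; in check: yes, from the white rook on e1.
King squares — g1: attacked by Re1; g2: attacked by Rg3; h2: attacked by Nf3.
Black has no legal moves → checkmate.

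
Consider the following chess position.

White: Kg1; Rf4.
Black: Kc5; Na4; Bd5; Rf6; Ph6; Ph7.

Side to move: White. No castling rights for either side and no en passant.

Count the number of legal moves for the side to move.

15

White to move; king on g1.
In check: no.
Legal moves: Rxf6, Rf5, Rh4, Rg4, Re4, Rd4, Rc4+, Rb4, Rxa4, Rf3, Rf2, Rf1, Kh2, Kf2, Kf1.
Count: 15.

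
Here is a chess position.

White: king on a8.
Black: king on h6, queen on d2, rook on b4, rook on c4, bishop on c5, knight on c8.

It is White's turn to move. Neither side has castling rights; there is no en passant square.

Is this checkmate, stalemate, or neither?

White to move; white king on a8.
In check: no.
King squares — a7: attacked by Bc5; b7: attacked by Rb4; b8: attacked by Rb4.
Legal moves for White: none.
Not in check and no legal moves → stalemate.

stalemate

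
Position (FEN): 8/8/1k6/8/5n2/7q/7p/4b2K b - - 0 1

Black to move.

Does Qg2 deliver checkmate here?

After Qg2: white king on h1; in check: yes, from the black queen on g2.
King squares — g1: attacked by Qg2; g2: attacked by Nf4; h2: attacked by Qg2.
White has no legal moves → checkmate.

yes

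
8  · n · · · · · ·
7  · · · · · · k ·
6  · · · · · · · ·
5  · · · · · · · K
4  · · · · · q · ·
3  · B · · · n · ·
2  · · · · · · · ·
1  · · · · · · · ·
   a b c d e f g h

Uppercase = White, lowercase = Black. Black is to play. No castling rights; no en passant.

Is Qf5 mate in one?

After Qf5: white king on h5; in check: yes, from the black queen on f5.
King squares — g4: attacked by Qf5; h4: attacked by Nf3; g5: attacked by Nf3; g6: attacked by Qf5; h6: attacked by Kg7.
White has no legal moves → checkmate.

yes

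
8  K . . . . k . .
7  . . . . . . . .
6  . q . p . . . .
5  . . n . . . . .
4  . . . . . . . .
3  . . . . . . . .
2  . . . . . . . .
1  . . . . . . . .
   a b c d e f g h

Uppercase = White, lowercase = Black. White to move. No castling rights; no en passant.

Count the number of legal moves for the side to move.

White to move; king on a8.
In check: no.
Legal moves: none.
Count: 0.

0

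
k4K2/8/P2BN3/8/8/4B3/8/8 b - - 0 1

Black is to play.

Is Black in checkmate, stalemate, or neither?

Black to move; black king on a8.
In check: no.
King squares — a7: attacked by Be3; b7: attacked by Pa6; b8: attacked by Bd6.
Legal moves for Black: none.
Not in check and no legal moves → stalemate.

stalemate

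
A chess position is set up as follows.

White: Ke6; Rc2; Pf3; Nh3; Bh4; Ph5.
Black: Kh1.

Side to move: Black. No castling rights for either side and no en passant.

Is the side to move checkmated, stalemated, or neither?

Black to move; black king on h1.
In check: no.
King squares — g1: attacked by Nh3; g2: attacked by Rc2; h2: attacked by Rc2.
Legal moves for Black: none.
Not in check and no legal moves → stalemate.

stalemate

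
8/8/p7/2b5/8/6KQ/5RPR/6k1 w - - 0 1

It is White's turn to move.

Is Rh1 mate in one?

yes

After Rh1: black king on g1; in check: yes, from the white rook on h1.
King squares — f1: attacked by Rh1; h1: attacked by Qh3; f2: attacked by Kg3; g2: attacked by Rf2; h2: attacked by Rh1.
Black has no legal moves → checkmate.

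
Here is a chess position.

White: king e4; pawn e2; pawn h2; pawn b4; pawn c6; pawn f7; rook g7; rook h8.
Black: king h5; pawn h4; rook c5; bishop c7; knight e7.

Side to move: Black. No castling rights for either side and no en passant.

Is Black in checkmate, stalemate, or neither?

checkmate

Black to move; black king on h5.
In check: yes, from the white rook on h8.
King squares — g4: attacked by Rg7; h4: own pawn; g5: attacked by Rg7; g6: attacked by Rg7; h6: attacked by Rh8.
Legal moves for Black: none.
In check with no legal moves → checkmate.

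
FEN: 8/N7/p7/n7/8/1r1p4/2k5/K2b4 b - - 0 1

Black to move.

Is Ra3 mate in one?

yes

After Ra3: white king on a1; in check: yes, from the black rook on a3.
King squares — b1: attacked by Kc2; a2: attacked by Ra3; b2: attacked by Kc2.
White has no legal moves → checkmate.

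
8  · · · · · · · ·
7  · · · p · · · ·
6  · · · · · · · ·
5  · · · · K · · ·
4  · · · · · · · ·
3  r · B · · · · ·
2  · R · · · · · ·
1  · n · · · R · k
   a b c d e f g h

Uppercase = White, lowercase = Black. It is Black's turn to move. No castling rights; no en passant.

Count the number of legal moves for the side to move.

0

Black to move; king on h1.
In check: yes, from the white rook on f1.
Legal moves: none.
Count: 0.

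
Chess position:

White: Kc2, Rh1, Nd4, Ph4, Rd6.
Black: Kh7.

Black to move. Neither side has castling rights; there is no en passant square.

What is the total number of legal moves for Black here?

3

Black to move; king on h7.
In check: no.
Legal moves: Kh8, Kg8, Kg7.
Count: 3.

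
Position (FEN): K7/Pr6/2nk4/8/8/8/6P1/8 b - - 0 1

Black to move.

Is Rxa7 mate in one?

yes

After Rxa7: white king on a8; in check: yes, from the black rook on a7.
King squares — a7: attacked by Nc6; b7: attacked by Ra7; b8: attacked by Nc6.
White has no legal moves → checkmate.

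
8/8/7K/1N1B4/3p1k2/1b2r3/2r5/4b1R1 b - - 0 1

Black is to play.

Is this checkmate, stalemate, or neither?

neither

Black to move; black king on f4.
In check: no.
Legal moves for Black include: Kf5, Ke5, Re8, Re7, Re6+, Re5, Re4, Rh3+, Rg3, Rf3, Rd3, Rec3, Ree2, Bxd5, Bc4, Ba4, Ba2, Rc8, ... (list truncated; more exist).
Black has legal moves and is not in check → neither.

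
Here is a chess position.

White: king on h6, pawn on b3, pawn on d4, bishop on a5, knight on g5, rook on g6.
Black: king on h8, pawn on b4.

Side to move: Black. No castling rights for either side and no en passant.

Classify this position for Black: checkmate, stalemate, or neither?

stalemate

Black to move; black king on h8.
In check: no.
King squares — g7: attacked by Rg6; h7: attacked by Ng5; g8: attacked by Rg6.
Legal moves for Black: none.
Not in check and no legal moves → stalemate.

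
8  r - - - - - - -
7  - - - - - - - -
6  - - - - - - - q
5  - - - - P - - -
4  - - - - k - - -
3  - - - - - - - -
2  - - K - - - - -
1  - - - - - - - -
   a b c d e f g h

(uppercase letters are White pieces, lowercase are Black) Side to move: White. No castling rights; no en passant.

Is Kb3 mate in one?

no

After Kb3: black king on e4; in check: no.
Black is not in check, so this cannot be checkmate.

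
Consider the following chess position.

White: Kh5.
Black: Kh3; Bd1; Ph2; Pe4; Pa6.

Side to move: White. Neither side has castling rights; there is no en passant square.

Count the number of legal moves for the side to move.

White to move; king on h5.
In check: yes, from the black bishop on d1.
Legal moves: Kh6, Kg6, Kg5.
Count: 3.

3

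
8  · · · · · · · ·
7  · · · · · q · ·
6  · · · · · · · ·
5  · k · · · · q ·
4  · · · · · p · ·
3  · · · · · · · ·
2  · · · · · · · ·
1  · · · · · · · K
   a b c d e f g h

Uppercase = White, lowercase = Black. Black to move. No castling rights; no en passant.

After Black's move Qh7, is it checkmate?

yes

After Qh7: white king on h1; in check: yes, from the black queen on h7.
King squares — g1: attacked by Qg5; g2: attacked by Qg5; h2: attacked by Qh7.
White has no legal moves → checkmate.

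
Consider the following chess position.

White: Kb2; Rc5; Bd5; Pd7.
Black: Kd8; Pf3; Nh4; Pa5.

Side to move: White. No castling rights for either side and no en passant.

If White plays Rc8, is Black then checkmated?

no

After Rc8: black king on d8; in check: yes, from the white rook on c8.
Black has 2 legal replies: Ke7, Kxd7.
In check but a legal move exists → not checkmate.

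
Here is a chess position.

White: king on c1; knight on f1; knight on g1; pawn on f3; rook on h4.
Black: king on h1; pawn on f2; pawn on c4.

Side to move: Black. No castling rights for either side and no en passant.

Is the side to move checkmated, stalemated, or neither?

Black to move; black king on h1.
In check: yes, from the white rook on h4.
Legal moves for Black: Kg2, Kxg1.
Black is in check but has 2 legal moves → neither.

neither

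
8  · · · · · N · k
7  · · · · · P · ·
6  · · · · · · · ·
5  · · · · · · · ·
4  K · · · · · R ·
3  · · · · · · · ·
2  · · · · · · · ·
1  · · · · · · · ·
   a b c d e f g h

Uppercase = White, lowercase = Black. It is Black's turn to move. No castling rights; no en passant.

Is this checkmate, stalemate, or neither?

stalemate

Black to move; black king on h8.
In check: no.
King squares — g7: attacked by Rg4; h7: attacked by Nf8; g8: attacked by Rg4.
Legal moves for Black: none.
Not in check and no legal moves → stalemate.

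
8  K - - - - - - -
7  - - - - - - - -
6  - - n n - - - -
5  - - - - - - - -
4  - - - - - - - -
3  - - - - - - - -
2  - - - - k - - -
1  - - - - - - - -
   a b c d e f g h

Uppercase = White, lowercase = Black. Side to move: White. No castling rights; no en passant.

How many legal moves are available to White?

0

White to move; king on a8.
In check: no.
Legal moves: none.
Count: 0.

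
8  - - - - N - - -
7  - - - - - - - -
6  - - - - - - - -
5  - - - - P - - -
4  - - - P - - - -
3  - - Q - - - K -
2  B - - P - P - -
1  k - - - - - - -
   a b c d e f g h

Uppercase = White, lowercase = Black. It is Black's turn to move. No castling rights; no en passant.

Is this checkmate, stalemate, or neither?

neither

Black to move; black king on a1.
In check: yes, from the white queen on c3.
King squares — b1: attacked by Ba2; a2: available; b2: attacked by Qc3.
Legal moves for Black: Kxa2.
Black is in check but has 1 legal move → neither.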